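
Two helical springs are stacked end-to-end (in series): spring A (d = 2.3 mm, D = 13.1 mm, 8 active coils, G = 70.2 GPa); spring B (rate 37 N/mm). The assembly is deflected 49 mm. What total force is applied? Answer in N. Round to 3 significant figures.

k_A = Gd⁴/(8D³N_a) = (70.2×10³)(2.3⁴)/(8·13.1³·8) = 13.654 N/mm
Series: 1/k_eq = 1/13.654 + 1/37 = 0.10027; k_eq = 9.9734 N/mm
F = k_eq·δ = 9.9734·49 = 488.7 N

489 N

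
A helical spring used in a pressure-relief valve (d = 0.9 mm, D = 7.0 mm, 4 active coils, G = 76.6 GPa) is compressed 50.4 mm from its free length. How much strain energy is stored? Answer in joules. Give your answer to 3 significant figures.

k = Gd⁴/(8D³N_a) = (76.6×10³)(0.9⁴)/(8·7.0³·4) = 4.5788 N/mm
U = ½kδ² = 0.5 × 4.5788 × 50.4² = 5815.5 N·mm = 5.8155 J

5.82 J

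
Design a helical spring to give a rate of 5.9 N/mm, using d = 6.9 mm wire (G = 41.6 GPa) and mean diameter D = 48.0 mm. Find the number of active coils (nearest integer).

18

N_a = Gd⁴/(8D³k) = (41.6×10³ × 6.9⁴)/(8 × 48.0³ × 5.9)
    = 9.42952e+07 / 5.21994e+06 = 18.06 → 18 coils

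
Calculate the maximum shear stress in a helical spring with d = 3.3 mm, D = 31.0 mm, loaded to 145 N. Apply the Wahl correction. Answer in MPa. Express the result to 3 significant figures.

368 MPa

Spring index C = D/d = 31.0/3.3 = 9.3939
K_W = (4C−1)/(4C−4) + 0.615/C = 36.576/33.576 + 0.0655 = 1.1548
τ₀ = 8FD/(πd³) = 8·145·31.0/(π·3.3³) = 35960/112.9 = 318.51 MPa
τ_max = K·τ₀ = 1.1548 × 318.51 = 367.83 MPa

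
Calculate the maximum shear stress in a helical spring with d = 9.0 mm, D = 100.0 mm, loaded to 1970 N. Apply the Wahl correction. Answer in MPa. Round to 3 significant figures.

777 MPa

Spring index C = D/d = 100.0/9.0 = 11.1111
K_W = (4C−1)/(4C−4) + 0.615/C = 43.444/40.444 + 0.0554 = 1.1295
τ₀ = 8FD/(πd³) = 8·1970·100.0/(π·9.0³) = 1.576e+06/2290.2 = 688.14 MPa
τ_max = K·τ₀ = 1.1295 × 688.14 = 777.28 MPa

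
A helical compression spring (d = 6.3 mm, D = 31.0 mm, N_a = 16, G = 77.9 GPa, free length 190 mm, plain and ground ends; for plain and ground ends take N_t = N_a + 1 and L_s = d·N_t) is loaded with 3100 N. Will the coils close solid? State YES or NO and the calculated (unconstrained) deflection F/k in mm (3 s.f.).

k = Gd⁴/(8D³N_a) = (77.9×10³)(6.3⁴)/(8·31.0³·16) = 32.181 N/mm
N_t = 17; L_s = 6.3·17 = 107.1 mm; δ_solid = L₀ − L_s = 190 − 107.1 = 82.9 mm
δ = F/k = 3100/32.181 = 96.329 mm
δ ≥ δ_solid → spring goes solid

YES, δ = 96.3 mm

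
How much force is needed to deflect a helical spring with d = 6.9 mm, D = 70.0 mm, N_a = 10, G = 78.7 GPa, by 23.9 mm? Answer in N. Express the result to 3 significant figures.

k = Gd⁴/(8D³N_a) = (78.7×10³)(6.9⁴)/(8·70.0³·10) = 6.5011 N/mm
F = k·δ = 6.5011 × 23.9 = 155.38 N

155 N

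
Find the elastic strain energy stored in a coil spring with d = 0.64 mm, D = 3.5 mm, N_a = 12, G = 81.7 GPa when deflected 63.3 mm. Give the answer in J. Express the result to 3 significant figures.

k = Gd⁴/(8D³N_a) = (81.7×10³)(0.64⁴)/(8·3.5³·12) = 3.3302 N/mm
U = ½kδ² = 0.5 × 3.3302 × 63.3² = 6671.8 N·mm = 6.6718 J

6.67 J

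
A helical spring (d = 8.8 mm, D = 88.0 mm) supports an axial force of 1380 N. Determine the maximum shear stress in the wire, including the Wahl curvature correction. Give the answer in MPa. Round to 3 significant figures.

Spring index C = D/d = 88.0/8.8 = 10.0000
K_W = (4C−1)/(4C−4) + 0.615/C = 39.000/36.000 + 0.0615 = 1.1448
τ₀ = 8FD/(πd³) = 8·1380·88.0/(π·8.8³) = 971520/2140.9 = 453.79 MPa
τ_max = K·τ₀ = 1.1448 × 453.79 = 519.51 MPa

520 MPa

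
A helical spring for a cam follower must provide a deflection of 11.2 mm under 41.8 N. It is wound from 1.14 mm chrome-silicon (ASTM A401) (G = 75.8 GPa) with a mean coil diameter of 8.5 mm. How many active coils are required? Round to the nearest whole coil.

Required rate k = F/δ = 41.8/11.2 = 3.7321 N/mm
N_a = Gd⁴/(8D³k) = (75.8×10³ × 1.14⁴)/(8 × 8.5³ × 3.7321)
    = 128023 / 18336 = 6.982 → 7 coils

7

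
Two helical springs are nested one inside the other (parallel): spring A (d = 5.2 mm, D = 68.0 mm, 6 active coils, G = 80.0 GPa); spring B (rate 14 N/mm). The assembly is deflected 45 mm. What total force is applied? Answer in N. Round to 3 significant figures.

k_A = Gd⁴/(8D³N_a) = (80.0×10³)(5.2⁴)/(8·68.0³·6) = 3.8756 N/mm
Parallel: k_eq = 3.8756 + 14 = 17.876 N/mm
F = k_eq·δ = 17.876·45 = 804.4 N

804 N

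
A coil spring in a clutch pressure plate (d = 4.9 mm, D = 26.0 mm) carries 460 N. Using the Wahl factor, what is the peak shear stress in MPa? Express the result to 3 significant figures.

334 MPa

Spring index C = D/d = 26.0/4.9 = 5.3061
K_W = (4C−1)/(4C−4) + 0.615/C = 20.224/17.224 + 0.1159 = 1.2901
τ₀ = 8FD/(πd³) = 8·460·26.0/(π·4.9³) = 95680/369.61 = 258.87 MPa
τ_max = K·τ₀ = 1.2901 × 258.87 = 333.96 MPa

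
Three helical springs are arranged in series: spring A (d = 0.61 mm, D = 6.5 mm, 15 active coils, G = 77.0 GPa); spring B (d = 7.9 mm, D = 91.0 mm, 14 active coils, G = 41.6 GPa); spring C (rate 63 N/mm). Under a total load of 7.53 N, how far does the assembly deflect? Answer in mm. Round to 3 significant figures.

27.3 mm

k_A = Gd⁴/(8D³N_a) = (77.0×10³)(0.61⁴)/(8·6.5³·15) = 0.32351 N/mm
k_B = Gd⁴/(8D³N_a) = (41.6×10³)(7.9⁴)/(8·91.0³·14) = 1.9198 N/mm
Series: 1/k_eq = 1/0.32351 + 1/1.9198 + 1/63 = 3.6278; k_eq = 0.27565 N/mm
δ = F/k_eq = 7.53/0.27565 = 27.318 mm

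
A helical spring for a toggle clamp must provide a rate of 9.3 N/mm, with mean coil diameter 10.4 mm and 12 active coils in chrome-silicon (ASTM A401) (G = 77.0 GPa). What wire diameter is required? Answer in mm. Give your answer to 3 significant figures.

d = (8D³N_a·k / G)^(1/4) = (8·10.4³·12·9.3 / (77.0×10³))^0.25
  = (13.043)^0.25 = 1.9004 mm

1.90 mm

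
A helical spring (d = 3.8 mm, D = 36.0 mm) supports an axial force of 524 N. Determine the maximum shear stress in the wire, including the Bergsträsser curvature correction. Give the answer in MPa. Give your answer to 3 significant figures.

1000 MPa

Spring index C = D/d = 36.0/3.8 = 9.4737
K_B = (4C+2)/(4C−3) = 39.895/34.895 = 1.1433
τ₀ = 8FD/(πd³) = 8·524·36.0/(π·3.8³) = 150912/172.39 = 875.43 MPa
τ_max = K·τ₀ = 1.1433 × 875.43 = 1000.9 MPa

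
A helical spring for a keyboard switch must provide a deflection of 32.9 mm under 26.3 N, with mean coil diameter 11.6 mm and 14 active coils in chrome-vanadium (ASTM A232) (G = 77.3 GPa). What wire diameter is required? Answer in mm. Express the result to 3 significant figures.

1.16 mm

Required rate k = F/δ = 26.3/32.9 = 0.79939 N/mm
d = (8D³N_a·k / G)^(1/4) = (8·11.6³·14·0.79939 / (77.3×10³))^0.25
  = (1.8079)^0.25 = 1.1596 mm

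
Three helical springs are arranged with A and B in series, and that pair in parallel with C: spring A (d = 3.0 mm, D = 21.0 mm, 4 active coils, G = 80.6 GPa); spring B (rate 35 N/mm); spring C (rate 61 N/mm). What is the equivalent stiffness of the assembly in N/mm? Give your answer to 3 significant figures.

74.5 N/mm

k_A = Gd⁴/(8D³N_a) = (80.6×10³)(3.0⁴)/(8·21.0³·4) = 22.03 N/mm
Springs A,B series: k_AB = 1/(1/22.03+1/35) = 13.52 N/mm; parallel with C: k_eq = 13.52+61 = 74.52 N/mm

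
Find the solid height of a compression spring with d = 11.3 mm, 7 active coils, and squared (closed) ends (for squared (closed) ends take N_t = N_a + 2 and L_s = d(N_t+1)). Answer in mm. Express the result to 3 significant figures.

113 mm

squared (closed) ends: N_t = N_a + 2 = 7 + 2 = 9
L_s = d·(N_t+1) = 11.3 × 10 = 113 mm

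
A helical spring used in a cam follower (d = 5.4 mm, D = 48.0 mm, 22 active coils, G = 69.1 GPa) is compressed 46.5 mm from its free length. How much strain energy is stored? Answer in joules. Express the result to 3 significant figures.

3.26 J

k = Gd⁴/(8D³N_a) = (69.1×10³)(5.4⁴)/(8·48.0³·22) = 3.0187 N/mm
U = ½kδ² = 0.5 × 3.0187 × 46.5² = 3263.6 N·mm = 3.2636 J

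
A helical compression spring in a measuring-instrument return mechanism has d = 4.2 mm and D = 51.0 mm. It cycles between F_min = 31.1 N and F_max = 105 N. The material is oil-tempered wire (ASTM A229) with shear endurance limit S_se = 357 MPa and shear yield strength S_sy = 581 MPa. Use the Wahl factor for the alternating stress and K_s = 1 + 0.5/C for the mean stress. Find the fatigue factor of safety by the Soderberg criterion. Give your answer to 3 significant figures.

2.40

C = D/d = 51.0/4.2 = 12.1429; K_W = (4C−1)/(4C−4)+0.615/C = 1.1180; K_s = 1+0.5/C = 1.0412
F_a = (F_max−F_min)/2 = 36.95 N; F_m = (F_max+F_min)/2 = 68.05 N
τ_a = K_W·8F_aD/(πd³) = 1.1180 × 64.77 = 72.41 MPa
τ_m = K_s·8F_mD/(πd³) = 1.0412 × 119.29 = 124.2 MPa
Soderberg: 1/n_f = τ_a/S_se + τ_m/S_sy = 72.41/357 + 124.2/581 = 0.20283 + 0.21377 = 0.4166
n_f = 1/0.4166 = 2.4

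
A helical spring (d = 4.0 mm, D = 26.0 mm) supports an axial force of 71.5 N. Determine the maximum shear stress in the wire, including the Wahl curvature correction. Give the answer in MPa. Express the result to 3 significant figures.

Spring index C = D/d = 26.0/4.0 = 6.5000
K_W = (4C−1)/(4C−4) + 0.615/C = 25.000/22.000 + 0.0946 = 1.2310
τ₀ = 8FD/(πd³) = 8·71.5·26.0/(π·4.0³) = 14872/201.06 = 73.967 MPa
τ_max = K·τ₀ = 1.2310 × 73.967 = 91.052 MPa

91.1 MPa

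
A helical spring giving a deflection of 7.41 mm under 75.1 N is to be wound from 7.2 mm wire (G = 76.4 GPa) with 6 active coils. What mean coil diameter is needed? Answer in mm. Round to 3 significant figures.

Required rate k = F/δ = 75.1/7.41 = 10.135 N/mm
D = (Gd⁴/(8N_a·k))^(1/3) = (76.4×10³·7.2⁴/(8·6·10.135))^(1/3)
  = (422047)^(1/3) = 75.0102 mm

75.0 mm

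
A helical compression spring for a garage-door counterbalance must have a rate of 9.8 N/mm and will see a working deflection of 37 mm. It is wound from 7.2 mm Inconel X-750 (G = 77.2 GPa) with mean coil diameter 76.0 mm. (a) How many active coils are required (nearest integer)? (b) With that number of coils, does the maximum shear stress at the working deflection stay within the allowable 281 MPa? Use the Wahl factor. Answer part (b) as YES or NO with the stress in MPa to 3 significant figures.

(a) 6 coils; (b) YES, τ_max = 215 MPa

N_a = Gd⁴/(8D³k) = (77.2×10³)(7.2⁴)/(8·76.0³·9.8) = 6.028 → N_a = 6
Actual rate k = Gd⁴/(8D³·6) = 9.8461 N/mm
Working load F = kδ = 9.8461·37 = 364.31 N
C = 76.0/7.2 = 10.5556; K_W = (4C−1)/(4C−4)+0.615/C = 1.1368
τ_max = K_W·8FD/(πd³) = 1.1368·188.9 = 214.73 MPa
τ_max ≤ 281 MPa → acceptable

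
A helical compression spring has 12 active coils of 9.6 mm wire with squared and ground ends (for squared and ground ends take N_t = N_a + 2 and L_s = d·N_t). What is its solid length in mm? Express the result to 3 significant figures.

134 mm

squared and ground ends: N_t = N_a + 2 = 12 + 2 = 14
L_s = d·N_t = 9.6 × 14 = 134.4 mm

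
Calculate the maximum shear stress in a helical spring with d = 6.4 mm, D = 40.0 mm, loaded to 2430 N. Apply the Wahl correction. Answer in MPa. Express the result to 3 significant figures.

1170 MPa

Spring index C = D/d = 40.0/6.4 = 6.2500
K_W = (4C−1)/(4C−4) + 0.615/C = 24.000/21.000 + 0.0984 = 1.2413
τ₀ = 8FD/(πd³) = 8·2430·40.0/(π·6.4³) = 777600/823.55 = 944.21 MPa
τ_max = K·τ₀ = 1.2413 × 944.21 = 1172 MPa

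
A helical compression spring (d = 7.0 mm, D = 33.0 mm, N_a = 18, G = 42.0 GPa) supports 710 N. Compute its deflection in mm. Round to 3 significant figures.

36.4 mm

k = Gd⁴/(8D³N_a) = (42.0×10³)(7.0⁴)/(8·33.0³·18) = 19.487 N/mm
δ = F/k = 710 / 19.487 = 36.435 mm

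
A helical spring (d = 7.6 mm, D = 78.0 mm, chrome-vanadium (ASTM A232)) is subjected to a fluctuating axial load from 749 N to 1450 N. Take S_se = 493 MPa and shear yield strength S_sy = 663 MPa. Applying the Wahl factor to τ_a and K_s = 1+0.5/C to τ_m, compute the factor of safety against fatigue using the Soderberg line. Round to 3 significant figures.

C = D/d = 78.0/7.6 = 10.2632; K_W = (4C−1)/(4C−4)+0.615/C = 1.1409; K_s = 1+0.5/C = 1.0487
F_a = (F_max−F_min)/2 = 350.5 N; F_m = (F_max+F_min)/2 = 1099.5 N
τ_a = K_W·8F_aD/(πd³) = 1.1409 × 158.59 = 180.94 MPa
τ_m = K_s·8F_mD/(πd³) = 1.0487 × 497.5 = 521.73 MPa
Soderberg: 1/n_f = τ_a/S_se + τ_m/S_sy = 180.94/493 + 521.73/663 = 0.36701 + 0.78693 = 1.1539
n_f = 1/1.1539 = 0.8666

0.867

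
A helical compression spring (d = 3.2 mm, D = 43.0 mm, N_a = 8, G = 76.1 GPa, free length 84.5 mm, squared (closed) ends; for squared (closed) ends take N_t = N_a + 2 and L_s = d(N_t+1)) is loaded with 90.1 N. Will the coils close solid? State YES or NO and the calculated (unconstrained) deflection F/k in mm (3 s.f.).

YES, δ = 57.5 mm

k = Gd⁴/(8D³N_a) = (76.1×10³)(3.2⁴)/(8·43.0³·8) = 1.5682 N/mm
N_t = 10; L_s = 3.2·11 = 35.2 mm; δ_solid = L₀ − L_s = 84.5 − 35.2 = 49.3 mm
δ = F/k = 90.1/1.5682 = 57.455 mm
δ ≥ δ_solid → spring goes solid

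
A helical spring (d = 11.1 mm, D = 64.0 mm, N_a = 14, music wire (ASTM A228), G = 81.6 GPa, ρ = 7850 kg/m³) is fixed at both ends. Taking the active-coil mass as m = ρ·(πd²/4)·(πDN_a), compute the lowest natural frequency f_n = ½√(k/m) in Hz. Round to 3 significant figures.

k = Gd⁴/(8D³N_a) = (81.6×10³)(11.1⁴)/(8·64.0³·14) = 42.191 N/mm = 42191 N/m
Wire length L = πDN_a = π·64.0·14 = 2814.9 mm
m = ρ·(πd²/4)·L = 7850 × 96.769×10⁻⁶ m² × 2.8149 m = 2.1383 kg
f_n = ½√(k/m) = 0.5·√(42191/2.1383) = 0.5·√(19732) = 70.234 Hz

70.2 Hz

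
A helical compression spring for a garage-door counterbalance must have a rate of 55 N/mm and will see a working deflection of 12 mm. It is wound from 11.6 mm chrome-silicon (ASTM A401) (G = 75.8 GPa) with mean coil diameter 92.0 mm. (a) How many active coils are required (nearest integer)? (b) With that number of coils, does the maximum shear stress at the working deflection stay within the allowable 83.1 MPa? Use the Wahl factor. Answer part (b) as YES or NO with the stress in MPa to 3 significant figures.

N_a = Gd⁴/(8D³k) = (75.8×10³)(11.6⁴)/(8·92.0³·55) = 4.006 → N_a = 4
Actual rate k = Gd⁴/(8D³·4) = 55.079 N/mm
Working load F = kδ = 55.079·12 = 660.95 N
C = 92.0/11.6 = 7.9310; K_W = (4C−1)/(4C−4)+0.615/C = 1.1858
τ_max = K_W·8FD/(πd³) = 1.1858·99.203 = 117.63 MPa
τ_max > 83.1 MPa → exceeds allowable

(a) 4 coils; (b) NO, τ_max = 118 MPa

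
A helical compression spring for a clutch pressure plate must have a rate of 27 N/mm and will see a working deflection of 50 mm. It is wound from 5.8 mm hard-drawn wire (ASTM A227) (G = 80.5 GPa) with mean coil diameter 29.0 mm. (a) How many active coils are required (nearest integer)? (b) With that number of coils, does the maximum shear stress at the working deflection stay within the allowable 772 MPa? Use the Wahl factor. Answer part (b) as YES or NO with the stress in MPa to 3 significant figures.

(a) 17 coils; (b) YES, τ_max = 681 MPa

N_a = Gd⁴/(8D³k) = (80.5×10³)(5.8⁴)/(8·29.0³·27) = 17.29 → N_a = 17
Actual rate k = Gd⁴/(8D³·17) = 27.465 N/mm
Working load F = kδ = 27.465·50 = 1373.2 N
C = 29.0/5.8 = 5.0000; K_W = (4C−1)/(4C−4)+0.615/C = 1.3105
τ_max = K_W·8FD/(πd³) = 1.3105·519.76 = 681.14 MPa
τ_max ≤ 772 MPa → acceptable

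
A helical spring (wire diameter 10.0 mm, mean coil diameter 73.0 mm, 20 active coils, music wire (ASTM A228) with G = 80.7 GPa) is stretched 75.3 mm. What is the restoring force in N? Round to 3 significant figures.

k = Gd⁴/(8D³N_a) = (80.7×10³)(10.0⁴)/(8·73.0³·20) = 12.965 N/mm
F = k·δ = 12.965 × 75.3 = 976.29 N

976 N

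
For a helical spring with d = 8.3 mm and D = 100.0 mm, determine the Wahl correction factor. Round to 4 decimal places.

C = D/d = 100.0/8.3 = 12.0482
K_W = (4C−1)/(4C−4) + 0.615/C = 47.193/44.193 + 0.0510 = 1.1189

1.1189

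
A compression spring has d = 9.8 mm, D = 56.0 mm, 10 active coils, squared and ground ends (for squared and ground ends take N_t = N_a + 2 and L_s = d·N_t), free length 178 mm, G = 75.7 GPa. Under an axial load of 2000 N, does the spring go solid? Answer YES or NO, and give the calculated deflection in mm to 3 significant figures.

k = Gd⁴/(8D³N_a) = (75.7×10³)(9.8⁴)/(8·56.0³·10) = 49.699 N/mm
N_t = 12; L_s = 9.8·12 = 117.6 mm; δ_solid = L₀ − L_s = 178 − 117.6 = 60.4 mm
δ = F/k = 2000/49.699 = 40.242 mm
δ < δ_solid → spring does not go solid

NO, δ = 40.2 mm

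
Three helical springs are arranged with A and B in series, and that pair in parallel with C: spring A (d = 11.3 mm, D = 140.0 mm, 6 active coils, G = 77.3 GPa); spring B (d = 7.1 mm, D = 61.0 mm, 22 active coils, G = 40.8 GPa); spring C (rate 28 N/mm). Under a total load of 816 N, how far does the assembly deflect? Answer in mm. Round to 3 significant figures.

27.2 mm

k_A = Gd⁴/(8D³N_a) = (77.3×10³)(11.3⁴)/(8·140.0³·6) = 9.569 N/mm
k_B = Gd⁴/(8D³N_a) = (40.8×10³)(7.1⁴)/(8·61.0³·22) = 2.5953 N/mm
Springs A,B series: k_AB = 1/(1/9.569+1/2.5953) = 2.0416 N/mm; parallel with C: k_eq = 2.0416+28 = 30.042 N/mm
δ = F/k_eq = 816/30.042 = 27.162 mm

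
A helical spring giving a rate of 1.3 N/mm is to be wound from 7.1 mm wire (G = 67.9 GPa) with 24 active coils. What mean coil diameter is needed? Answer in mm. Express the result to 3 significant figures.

88.4 mm

D = (Gd⁴/(8N_a·k))^(1/3) = (67.9×10³·7.1⁴/(8·24·1.3))^(1/3)
  = (691287)^(1/3) = 88.4205 mm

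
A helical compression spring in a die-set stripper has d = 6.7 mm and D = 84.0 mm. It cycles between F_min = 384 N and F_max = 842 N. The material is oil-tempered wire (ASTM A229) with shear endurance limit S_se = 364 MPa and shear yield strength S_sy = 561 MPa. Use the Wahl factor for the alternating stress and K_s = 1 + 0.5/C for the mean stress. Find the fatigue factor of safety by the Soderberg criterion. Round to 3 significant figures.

C = D/d = 84.0/6.7 = 12.5373; K_W = (4C−1)/(4C−4)+0.615/C = 1.1141; K_s = 1+0.5/C = 1.0399
F_a = (F_max−F_min)/2 = 229 N; F_m = (F_max+F_min)/2 = 613 N
τ_a = K_W·8F_aD/(πd³) = 1.1141 × 162.87 = 181.44 MPa
τ_m = K_s·8F_mD/(πd³) = 1.0399 × 435.97 = 453.36 MPa
Soderberg: 1/n_f = τ_a/S_se + τ_m/S_sy = 181.44/364 + 453.36/561 = 0.49847 + 0.80812 = 1.3066
n_f = 1/1.3066 = 0.7654

0.765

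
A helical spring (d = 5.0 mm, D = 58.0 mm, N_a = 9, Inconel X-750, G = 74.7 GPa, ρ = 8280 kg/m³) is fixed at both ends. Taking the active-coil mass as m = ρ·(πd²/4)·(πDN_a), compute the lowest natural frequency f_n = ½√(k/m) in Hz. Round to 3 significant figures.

k = Gd⁴/(8D³N_a) = (74.7×10³)(5.0⁴)/(8·58.0³·9) = 3.3234 N/mm = 3323.4 N/m
Wire length L = πDN_a = π·58.0·9 = 1639.9 mm
m = ρ·(πd²/4)·L = 8280 × 19.635×10⁻⁶ m² × 1.6399 m = 0.26661 kg
f_n = ½√(k/m) = 0.5·√(3323.4/0.26661) = 0.5·√(12465) = 55.824 Hz

55.8 Hz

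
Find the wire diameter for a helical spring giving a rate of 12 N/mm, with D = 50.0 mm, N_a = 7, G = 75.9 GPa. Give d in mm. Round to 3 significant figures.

d = (8D³N_a·k / G)^(1/4) = (8·50.0³·7·12 / (75.9×10³))^0.25
  = (1106.7)^0.25 = 5.7678 mm

5.77 mm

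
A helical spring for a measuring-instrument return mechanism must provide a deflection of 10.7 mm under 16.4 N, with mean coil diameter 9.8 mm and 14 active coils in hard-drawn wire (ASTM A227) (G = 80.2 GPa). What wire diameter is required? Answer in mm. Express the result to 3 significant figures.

1.19 mm

Required rate k = F/δ = 16.4/10.7 = 1.5327 N/mm
d = (8D³N_a·k / G)^(1/4) = (8·9.8³·14·1.5327 / (80.2×10³))^0.25
  = (2.0146)^0.25 = 1.1914 mm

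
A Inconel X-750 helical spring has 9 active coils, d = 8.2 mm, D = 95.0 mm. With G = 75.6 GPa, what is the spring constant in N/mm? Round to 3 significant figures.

k = Gd⁴/(8D³N_a) = (75.6×10³ × 8.2⁴) / (8 × 95.0³ × 9)
  = 3.41804e+08 / 6.1731e+07 = 5.537 N/mm

5.54 N/mm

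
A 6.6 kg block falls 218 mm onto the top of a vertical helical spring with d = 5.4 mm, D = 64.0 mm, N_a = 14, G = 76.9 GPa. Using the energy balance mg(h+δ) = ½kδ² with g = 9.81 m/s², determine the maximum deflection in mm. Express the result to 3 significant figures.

145 mm

k = Gd⁴/(8D³N_a) = (76.9×10³)(5.4⁴)/(8·64.0³·14) = 2.2271 N/mm
W = mg = 6.6 × 9.81 = 64.746 N
½kδ² − Wδ − Wh = 0 → δ = (W + √(W² + 2kWh))/k
δ = (64.746 + √(4192 + 62869.9))/2.2271 = (64.746 + 258.96)/2.2271 = 145.35 mm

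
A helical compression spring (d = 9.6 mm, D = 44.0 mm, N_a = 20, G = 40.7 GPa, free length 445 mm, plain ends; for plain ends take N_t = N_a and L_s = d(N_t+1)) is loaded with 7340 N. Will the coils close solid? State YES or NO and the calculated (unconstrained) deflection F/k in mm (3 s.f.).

YES, δ = 289 mm

k = Gd⁴/(8D³N_a) = (40.7×10³)(9.6⁴)/(8·44.0³·20) = 25.363 N/mm
N_t = 20; L_s = 9.6·21 = 201.6 mm; δ_solid = L₀ − L_s = 445 − 201.6 = 243.4 mm
δ = F/k = 7340/25.363 = 289.4 mm
δ ≥ δ_solid → spring goes solid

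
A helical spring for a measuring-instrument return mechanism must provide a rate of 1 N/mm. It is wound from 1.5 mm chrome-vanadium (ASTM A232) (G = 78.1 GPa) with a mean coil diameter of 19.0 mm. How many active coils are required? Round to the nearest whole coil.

7

N_a = Gd⁴/(8D³k) = (78.1×10³ × 1.5⁴)/(8 × 19.0³ × 1)
    = 395381 / 54872 = 7.206 → 7 coils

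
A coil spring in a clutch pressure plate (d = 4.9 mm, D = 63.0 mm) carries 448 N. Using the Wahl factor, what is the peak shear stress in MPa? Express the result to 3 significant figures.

Spring index C = D/d = 63.0/4.9 = 12.8571
K_W = (4C−1)/(4C−4) + 0.615/C = 50.429/47.429 + 0.0478 = 1.1111
τ₀ = 8FD/(πd³) = 8·448·63.0/(π·4.9³) = 225792/369.61 = 610.9 MPa
τ_max = K·τ₀ = 1.1111 × 610.9 = 678.76 MPa

679 MPa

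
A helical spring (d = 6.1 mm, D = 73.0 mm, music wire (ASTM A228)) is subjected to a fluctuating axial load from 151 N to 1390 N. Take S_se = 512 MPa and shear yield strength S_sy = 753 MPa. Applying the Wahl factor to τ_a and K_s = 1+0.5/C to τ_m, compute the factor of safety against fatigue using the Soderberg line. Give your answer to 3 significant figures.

C = D/d = 73.0/6.1 = 11.9672; K_W = (4C−1)/(4C−4)+0.615/C = 1.1198; K_s = 1+0.5/C = 1.0418
F_a = (F_max−F_min)/2 = 619.5 N; F_m = (F_max+F_min)/2 = 770.5 N
τ_a = K_W·8F_aD/(πd³) = 1.1198 × 507.36 = 568.13 MPa
τ_m = K_s·8F_mD/(πd³) = 1.0418 × 631.02 = 657.39 MPa
Soderberg: 1/n_f = τ_a/S_se + τ_m/S_sy = 568.13/512 + 657.39/753 = 1.10962 + 0.87303 = 1.9827
n_f = 1/1.9827 = 0.5044

0.504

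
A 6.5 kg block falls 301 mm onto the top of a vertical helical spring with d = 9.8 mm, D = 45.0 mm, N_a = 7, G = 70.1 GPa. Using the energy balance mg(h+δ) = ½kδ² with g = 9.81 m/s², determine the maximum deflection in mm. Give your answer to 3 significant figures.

k = Gd⁴/(8D³N_a) = (70.1×10³)(9.8⁴)/(8·45.0³·7) = 126.71 N/mm
W = mg = 6.5 × 9.81 = 63.765 N
½kδ² − Wδ − Wh = 0 → δ = (W + √(W² + 2kWh))/k
δ = (63.765 + √(4066 + 4.8638e+06))/126.71 = (63.765 + 2206.3)/126.71 = 17.916 mm

17.9 mm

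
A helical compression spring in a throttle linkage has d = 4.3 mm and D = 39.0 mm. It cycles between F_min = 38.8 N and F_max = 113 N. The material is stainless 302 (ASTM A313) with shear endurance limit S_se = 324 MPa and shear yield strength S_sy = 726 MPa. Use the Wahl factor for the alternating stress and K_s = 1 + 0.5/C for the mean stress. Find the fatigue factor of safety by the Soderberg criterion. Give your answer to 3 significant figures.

C = D/d = 39.0/4.3 = 9.0698; K_W = (4C−1)/(4C−4)+0.615/C = 1.1607; K_s = 1+0.5/C = 1.0551
F_a = (F_max−F_min)/2 = 37.1 N; F_m = (F_max+F_min)/2 = 75.9 N
τ_a = K_W·8F_aD/(πd³) = 1.1607 × 46.342 = 53.791 MPa
τ_m = K_s·8F_mD/(πd³) = 1.0551 × 94.807 = 100.03 MPa
Soderberg: 1/n_f = τ_a/S_se + τ_m/S_sy = 53.791/324 + 100.03/726 = 0.16602 + 0.13779 = 0.30381
n_f = 1/0.30381 = 3.292

3.29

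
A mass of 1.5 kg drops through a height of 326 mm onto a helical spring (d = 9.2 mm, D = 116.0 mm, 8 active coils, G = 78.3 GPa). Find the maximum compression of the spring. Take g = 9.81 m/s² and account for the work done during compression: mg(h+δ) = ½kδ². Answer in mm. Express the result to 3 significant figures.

k = Gd⁴/(8D³N_a) = (78.3×10³)(9.2⁴)/(8·116.0³·8) = 5.6151 N/mm
W = mg = 1.5 × 9.81 = 14.715 N
½kδ² − Wδ − Wh = 0 → δ = (W + √(W² + 2kWh))/k
δ = (14.715 + √(216.53 + 53872.5))/5.6151 = (14.715 + 232.57)/5.6151 = 44.039 mm

44.0 mm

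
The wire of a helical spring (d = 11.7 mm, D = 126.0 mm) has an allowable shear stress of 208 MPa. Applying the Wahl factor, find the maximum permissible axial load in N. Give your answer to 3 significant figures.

916 N

C = D/d = 126.0/11.7 = 10.7692
K_W = (4C−1)/(4C−4) + 0.615/C = 42.077/39.077 + 0.0571 = 1.1339
τ_max = K·8FD/(πd³) → F_max = τ_allow·πd³/(8DK)
F_max = 208·π·11.7³/(8·126.0·1.1339) = 1.0466e+06/1142.9 = 915.68 N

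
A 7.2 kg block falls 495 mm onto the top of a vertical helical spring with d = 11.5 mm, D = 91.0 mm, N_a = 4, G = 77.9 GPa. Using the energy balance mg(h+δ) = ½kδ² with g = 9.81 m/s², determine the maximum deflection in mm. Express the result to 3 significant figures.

k = Gd⁴/(8D³N_a) = (77.9×10³)(11.5⁴)/(8·91.0³·4) = 56.501 N/mm
W = mg = 7.2 × 9.81 = 70.632 N
½kδ² − Wδ − Wh = 0 → δ = (W + √(W² + 2kWh))/k
δ = (70.632 + √(4988.9 + 3.95086e+06))/56.501 = (70.632 + 1988.9)/56.501 = 36.452 mm

36.5 mm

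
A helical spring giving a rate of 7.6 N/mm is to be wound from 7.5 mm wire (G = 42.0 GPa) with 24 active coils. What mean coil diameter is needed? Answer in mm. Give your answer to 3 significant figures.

D = (Gd⁴/(8N_a·k))^(1/3) = (42.0×10³·7.5⁴/(8·24·7.6))^(1/3)
  = (91070.9)^(1/3) = 44.9911 mm

45.0 mm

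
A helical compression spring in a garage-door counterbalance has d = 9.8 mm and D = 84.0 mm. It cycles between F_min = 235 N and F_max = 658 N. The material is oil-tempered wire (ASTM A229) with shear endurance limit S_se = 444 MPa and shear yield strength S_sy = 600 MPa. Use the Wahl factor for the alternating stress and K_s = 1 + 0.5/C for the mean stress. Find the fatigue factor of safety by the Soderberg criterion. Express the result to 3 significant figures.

3.27

C = D/d = 84.0/9.8 = 8.5714; K_W = (4C−1)/(4C−4)+0.615/C = 1.1708; K_s = 1+0.5/C = 1.0583
F_a = (F_max−F_min)/2 = 211.5 N; F_m = (F_max+F_min)/2 = 446.5 N
τ_a = K_W·8F_aD/(πd³) = 1.1708 × 48.068 = 56.278 MPa
τ_m = K_s·8F_mD/(πd³) = 1.0583 × 101.48 = 107.4 MPa
Soderberg: 1/n_f = τ_a/S_se + τ_m/S_sy = 56.278/444 + 107.4/600 = 0.12675 + 0.17899 = 0.30574
n_f = 1/0.30574 = 3.271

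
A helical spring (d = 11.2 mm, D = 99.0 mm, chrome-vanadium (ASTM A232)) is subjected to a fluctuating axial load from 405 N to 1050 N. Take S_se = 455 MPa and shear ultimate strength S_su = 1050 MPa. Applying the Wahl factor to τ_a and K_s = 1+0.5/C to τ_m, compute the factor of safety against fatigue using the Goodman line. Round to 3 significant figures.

3.58

C = D/d = 99.0/11.2 = 8.8393; K_W = (4C−1)/(4C−4)+0.615/C = 1.1652; K_s = 1+0.5/C = 1.0566
F_a = (F_max−F_min)/2 = 322.5 N; F_m = (F_max+F_min)/2 = 727.5 N
τ_a = K_W·8F_aD/(πd³) = 1.1652 × 57.87 = 67.432 MPa
τ_m = K_s·8F_mD/(πd³) = 1.0566 × 130.54 = 137.93 MPa
Goodman: 1/n_f = τ_a/S_se + τ_m/S_su = 67.432/455 + 137.93/1050 = 0.14820 + 0.13136 = 0.27956
n_f = 1/0.27956 = 3.577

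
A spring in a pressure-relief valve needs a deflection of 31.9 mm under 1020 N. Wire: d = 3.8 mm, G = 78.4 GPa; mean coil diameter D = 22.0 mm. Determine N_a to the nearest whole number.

6

Required rate k = F/δ = 1020/31.9 = 31.975 N/mm
N_a = Gd⁴/(8D³k) = (78.4×10³ × 3.8⁴)/(8 × 22.0³ × 31.975)
    = 1.63475e+07 / 2.72375e+06 = 6.002 → 6 coils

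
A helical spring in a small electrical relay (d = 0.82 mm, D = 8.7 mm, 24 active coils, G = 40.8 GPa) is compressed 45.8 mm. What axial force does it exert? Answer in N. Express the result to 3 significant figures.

6.68 N

k = Gd⁴/(8D³N_a) = (40.8×10³)(0.82⁴)/(8·8.7³·24) = 0.1459 N/mm
F = k·δ = 0.1459 × 45.8 = 6.6822 N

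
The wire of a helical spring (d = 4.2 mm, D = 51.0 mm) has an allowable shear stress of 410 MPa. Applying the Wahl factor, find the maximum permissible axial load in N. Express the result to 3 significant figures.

209 N

C = D/d = 51.0/4.2 = 12.1429
K_W = (4C−1)/(4C−4) + 0.615/C = 47.571/44.571 + 0.0506 = 1.1180
τ_max = K·8FD/(πd³) → F_max = τ_allow·πd³/(8DK)
F_max = 410·π·4.2³/(8·51.0·1.1180) = 95429/456.13 = 209.22 N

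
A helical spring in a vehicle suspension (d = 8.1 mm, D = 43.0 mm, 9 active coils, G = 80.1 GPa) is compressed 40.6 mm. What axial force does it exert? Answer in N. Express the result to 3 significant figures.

2450 N

k = Gd⁴/(8D³N_a) = (80.1×10³)(8.1⁴)/(8·43.0³·9) = 60.233 N/mm
F = k·δ = 60.233 × 40.6 = 2445.5 N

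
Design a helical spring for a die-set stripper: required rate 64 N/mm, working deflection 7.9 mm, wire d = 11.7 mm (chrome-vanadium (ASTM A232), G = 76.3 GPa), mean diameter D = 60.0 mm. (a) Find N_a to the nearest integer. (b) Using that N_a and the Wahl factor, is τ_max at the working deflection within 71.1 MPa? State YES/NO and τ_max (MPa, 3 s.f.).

N_a = Gd⁴/(8D³k) = (76.3×10³)(11.7⁴)/(8·60.0³·64) = 12.93 → N_a = 13
Actual rate k = Gd⁴/(8D³·13) = 63.647 N/mm
Working load F = kδ = 63.647·7.9 = 502.81 N
C = 60.0/11.7 = 5.1282; K_W = (4C−1)/(4C−4)+0.615/C = 1.3016
τ_max = K_W·8FD/(πd³) = 1.3016·47.967 = 62.434 MPa
τ_max ≤ 71.1 MPa → acceptable

(a) 13 coils; (b) YES, τ_max = 62.4 MPa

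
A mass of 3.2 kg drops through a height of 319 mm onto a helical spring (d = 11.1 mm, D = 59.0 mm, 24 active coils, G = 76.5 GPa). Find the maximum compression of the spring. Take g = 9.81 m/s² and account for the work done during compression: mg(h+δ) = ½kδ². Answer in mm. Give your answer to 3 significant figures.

27.2 mm

k = Gd⁴/(8D³N_a) = (76.5×10³)(11.1⁴)/(8·59.0³·24) = 29.451 N/mm
W = mg = 3.2 × 9.81 = 31.392 N
½kδ² − Wδ − Wh = 0 → δ = (W + √(W² + 2kWh))/k
δ = (31.392 + √(985.46 + 589842))/29.451 = (31.392 + 768.65)/29.451 = 27.166 mm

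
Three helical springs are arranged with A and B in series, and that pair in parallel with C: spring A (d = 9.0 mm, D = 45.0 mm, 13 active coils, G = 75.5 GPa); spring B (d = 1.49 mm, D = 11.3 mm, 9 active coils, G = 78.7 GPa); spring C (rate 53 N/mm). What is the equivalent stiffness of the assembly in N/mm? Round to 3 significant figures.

56.5 N/mm

k_A = Gd⁴/(8D³N_a) = (75.5×10³)(9.0⁴)/(8·45.0³·13) = 52.269 N/mm
k_B = Gd⁴/(8D³N_a) = (78.7×10³)(1.49⁴)/(8·11.3³·9) = 3.7338 N/mm
Springs A,B series: k_AB = 1/(1/52.269+1/3.7338) = 3.4849 N/mm; parallel with C: k_eq = 3.4849+53 = 56.485 N/mm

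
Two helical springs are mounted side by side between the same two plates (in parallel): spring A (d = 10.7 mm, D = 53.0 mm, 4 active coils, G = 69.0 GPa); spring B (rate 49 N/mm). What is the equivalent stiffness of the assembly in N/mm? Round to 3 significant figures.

239 N/mm

k_A = Gd⁴/(8D³N_a) = (69.0×10³)(10.7⁴)/(8·53.0³·4) = 189.85 N/mm
Parallel: k_eq = 189.85 + 49 = 238.85 N/mm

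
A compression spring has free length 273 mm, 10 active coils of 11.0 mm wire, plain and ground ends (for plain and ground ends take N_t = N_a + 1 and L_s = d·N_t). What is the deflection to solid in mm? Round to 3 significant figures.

N_t = 11; L_s = 11.0·11 = 121 mm
δ_solid = L₀ − L_s = 273 − 121 = 152 mm

152 mm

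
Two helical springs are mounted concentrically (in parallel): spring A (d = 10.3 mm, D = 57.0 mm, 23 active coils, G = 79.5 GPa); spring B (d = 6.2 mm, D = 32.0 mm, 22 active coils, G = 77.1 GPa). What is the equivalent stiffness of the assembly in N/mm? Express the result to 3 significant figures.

k_A = Gd⁴/(8D³N_a) = (79.5×10³)(10.3⁴)/(8·57.0³·23) = 26.259 N/mm
k_B = Gd⁴/(8D³N_a) = (77.1×10³)(6.2⁴)/(8·32.0³·22) = 19.754 N/mm
Parallel: k_eq = 26.259 + 19.754 = 46.013 N/mm

46.0 N/mm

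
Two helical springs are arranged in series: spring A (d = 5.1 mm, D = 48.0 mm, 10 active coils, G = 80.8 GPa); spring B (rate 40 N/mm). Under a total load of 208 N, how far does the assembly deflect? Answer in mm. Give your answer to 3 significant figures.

38.9 mm

k_A = Gd⁴/(8D³N_a) = (80.8×10³)(5.1⁴)/(8·48.0³·10) = 6.1784 N/mm
Series: 1/k_eq = 1/6.1784 + 1/40 = 0.18685; k_eq = 5.3518 N/mm
δ = F/k_eq = 208/5.3518 = 38.865 mm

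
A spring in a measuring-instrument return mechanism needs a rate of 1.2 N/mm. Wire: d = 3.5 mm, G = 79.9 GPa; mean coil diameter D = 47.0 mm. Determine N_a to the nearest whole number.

N_a = Gd⁴/(8D³k) = (79.9×10³ × 3.5⁴)/(8 × 47.0³ × 1.2)
    = 1.199e+07 / 996701 = 12.03 → 12 coils

12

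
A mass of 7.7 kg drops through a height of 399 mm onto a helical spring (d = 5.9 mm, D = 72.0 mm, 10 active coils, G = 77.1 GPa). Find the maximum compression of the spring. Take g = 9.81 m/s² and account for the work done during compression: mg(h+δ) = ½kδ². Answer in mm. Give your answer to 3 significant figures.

k = Gd⁴/(8D³N_a) = (77.1×10³)(5.9⁴)/(8·72.0³·10) = 3.1288 N/mm
W = mg = 7.7 × 9.81 = 75.537 N
½kδ² − Wδ − Wh = 0 → δ = (W + √(W² + 2kWh))/k
δ = (75.537 + √(5705.8 + 188598))/3.1288 = (75.537 + 440.8)/3.1288 = 165.03 mm

165 mm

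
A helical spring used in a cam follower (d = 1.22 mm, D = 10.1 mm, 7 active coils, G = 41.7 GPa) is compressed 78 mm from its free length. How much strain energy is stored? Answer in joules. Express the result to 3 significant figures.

4.87 J

k = Gd⁴/(8D³N_a) = (41.7×10³)(1.22⁴)/(8·10.1³·7) = 1.6011 N/mm
U = ½kδ² = 0.5 × 1.6011 × 78² = 4870.6 N·mm = 4.8706 J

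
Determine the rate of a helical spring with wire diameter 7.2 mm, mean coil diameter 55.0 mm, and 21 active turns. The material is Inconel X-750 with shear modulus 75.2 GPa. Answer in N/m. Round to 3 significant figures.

k = Gd⁴/(8D³N_a) = (75.2×10³ × 7.2⁴) / (8 × 55.0³ × 21)
  = 2.02091e+08 / 2.7951e+07 = 7.2302 N/mm = 7230.2 N/m

7230 N/m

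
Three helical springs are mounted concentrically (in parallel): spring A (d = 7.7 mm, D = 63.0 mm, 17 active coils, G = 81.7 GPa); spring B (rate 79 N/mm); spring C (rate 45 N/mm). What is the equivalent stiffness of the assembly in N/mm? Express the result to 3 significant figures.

132 N/mm

k_A = Gd⁴/(8D³N_a) = (81.7×10³)(7.7⁴)/(8·63.0³·17) = 8.4455 N/mm
Parallel: k_eq = 8.4455 + 79 + 45 = 132.45 N/mm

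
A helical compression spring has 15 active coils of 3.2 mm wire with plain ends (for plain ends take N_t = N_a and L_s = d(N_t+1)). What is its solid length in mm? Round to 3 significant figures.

plain ends: N_t = N_a = 15
L_s = d·(N_t+1) = 3.2 × 16 = 51.2 mm

51.2 mm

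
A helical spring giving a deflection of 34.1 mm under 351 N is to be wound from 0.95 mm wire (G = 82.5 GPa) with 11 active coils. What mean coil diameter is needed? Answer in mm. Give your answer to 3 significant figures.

4.20 mm

Required rate k = F/δ = 351/34.1 = 10.293 N/mm
D = (Gd⁴/(8N_a·k))^(1/3) = (82.5×10³·0.95⁴/(8·11·10.293))^(1/3)
  = (74.1845)^(1/3) = 4.2018 mm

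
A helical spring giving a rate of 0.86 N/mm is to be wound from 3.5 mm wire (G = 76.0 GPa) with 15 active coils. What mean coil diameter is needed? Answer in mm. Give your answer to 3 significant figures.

D = (Gd⁴/(8N_a·k))^(1/3) = (76.0×10³·3.5⁴/(8·15·0.86))^(1/3)
  = (110511)^(1/3) = 47.9883 mm

48.0 mm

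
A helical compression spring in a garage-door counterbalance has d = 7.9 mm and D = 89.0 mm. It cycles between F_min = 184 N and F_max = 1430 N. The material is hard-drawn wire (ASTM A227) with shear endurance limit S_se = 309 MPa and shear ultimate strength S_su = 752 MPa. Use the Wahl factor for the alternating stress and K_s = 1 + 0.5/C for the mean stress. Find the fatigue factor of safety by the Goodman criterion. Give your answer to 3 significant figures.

C = D/d = 89.0/7.9 = 11.2658; K_W = (4C−1)/(4C−4)+0.615/C = 1.1276; K_s = 1+0.5/C = 1.0444
F_a = (F_max−F_min)/2 = 623 N; F_m = (F_max+F_min)/2 = 807 N
τ_a = K_W·8F_aD/(πd³) = 1.1276 × 286.38 = 322.93 MPa
τ_m = K_s·8F_mD/(πd³) = 1.0444 × 370.96 = 387.42 MPa
Goodman: 1/n_f = τ_a/S_se + τ_m/S_su = 322.93/309 + 387.42/752 = 1.04509 + 0.51519 = 1.5603
n_f = 1/1.5603 = 0.6409

0.641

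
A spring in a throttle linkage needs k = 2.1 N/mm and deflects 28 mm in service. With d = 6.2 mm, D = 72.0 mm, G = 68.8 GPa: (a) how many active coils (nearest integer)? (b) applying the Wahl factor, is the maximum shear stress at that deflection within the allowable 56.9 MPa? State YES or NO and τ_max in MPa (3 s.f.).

(a) 16 coils; (b) YES, τ_max = 51.5 MPa

N_a = Gd⁴/(8D³k) = (68.8×10³)(6.2⁴)/(8·72.0³·2.1) = 16.21 → N_a = 16
Actual rate k = Gd⁴/(8D³·16) = 2.1279 N/mm
Working load F = kδ = 2.1279·28 = 59.581 N
C = 72.0/6.2 = 11.6129; K_W = (4C−1)/(4C−4)+0.615/C = 1.1236
τ_max = K_W·8FD/(πd³) = 1.1236·45.836 = 51.502 MPa
τ_max ≤ 56.9 MPa → acceptable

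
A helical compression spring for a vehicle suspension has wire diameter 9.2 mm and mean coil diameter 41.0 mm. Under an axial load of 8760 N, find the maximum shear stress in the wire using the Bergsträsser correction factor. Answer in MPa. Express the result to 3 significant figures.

Spring index C = D/d = 41.0/9.2 = 4.4565
K_B = (4C+2)/(4C−3) = 19.826/14.826 = 1.3372
τ₀ = 8FD/(πd³) = 8·8760·41.0/(π·9.2³) = 2.87328e+06/2446.3 = 1174.5 MPa
τ_max = K·τ₀ = 1.3372 × 1174.5 = 1570.6 MPa

1570 MPa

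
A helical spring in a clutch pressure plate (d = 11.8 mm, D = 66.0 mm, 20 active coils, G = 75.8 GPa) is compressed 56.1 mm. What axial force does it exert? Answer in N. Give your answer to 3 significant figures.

1790 N

k = Gd⁴/(8D³N_a) = (75.8×10³)(11.8⁴)/(8·66.0³·20) = 31.948 N/mm
F = k·δ = 31.948 × 56.1 = 1792.3 N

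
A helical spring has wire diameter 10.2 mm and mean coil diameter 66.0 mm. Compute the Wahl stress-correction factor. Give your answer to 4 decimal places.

C = D/d = 66.0/10.2 = 6.4706
K_W = (4C−1)/(4C−4) + 0.615/C = 24.882/21.882 + 0.0950 = 1.2321

1.2321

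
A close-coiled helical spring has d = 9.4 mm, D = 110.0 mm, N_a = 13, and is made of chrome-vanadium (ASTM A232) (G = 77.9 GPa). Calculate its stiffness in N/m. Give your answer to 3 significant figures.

k = Gd⁴/(8D³N_a) = (77.9×10³ × 9.4⁴) / (8 × 110.0³ × 13)
  = 6.08203e+08 / 1.38424e+08 = 4.3938 N/mm = 4393.8 N/m

4390 N/m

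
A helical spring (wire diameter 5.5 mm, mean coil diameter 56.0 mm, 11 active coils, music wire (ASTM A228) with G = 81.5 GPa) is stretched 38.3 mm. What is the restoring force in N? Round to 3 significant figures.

185 N

k = Gd⁴/(8D³N_a) = (81.5×10³)(5.5⁴)/(8·56.0³·11) = 4.8257 N/mm
F = k·δ = 4.8257 × 38.3 = 184.82 N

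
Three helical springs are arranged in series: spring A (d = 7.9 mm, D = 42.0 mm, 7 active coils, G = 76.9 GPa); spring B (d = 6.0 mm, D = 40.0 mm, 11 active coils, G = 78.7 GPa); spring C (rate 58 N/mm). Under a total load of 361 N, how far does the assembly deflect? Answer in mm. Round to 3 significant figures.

k_A = Gd⁴/(8D³N_a) = (76.9×10³)(7.9⁴)/(8·42.0³·7) = 72.194 N/mm
k_B = Gd⁴/(8D³N_a) = (78.7×10³)(6.0⁴)/(8·40.0³·11) = 18.11 N/mm
Series: 1/k_eq = 1/72.194 + 1/18.11 + 1/58 = 0.086311; k_eq = 11.586 N/mm
δ = F/k_eq = 361/11.586 = 31.158 mm

31.2 mm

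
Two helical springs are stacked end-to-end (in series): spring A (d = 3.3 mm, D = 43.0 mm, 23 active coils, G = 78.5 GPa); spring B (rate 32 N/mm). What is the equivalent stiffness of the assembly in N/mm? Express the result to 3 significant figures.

0.624 N/mm

k_A = Gd⁴/(8D³N_a) = (78.5×10³)(3.3⁴)/(8·43.0³·23) = 0.63636 N/mm
Series: 1/k_eq = 1/0.63636 + 1/32 = 1.6027; k_eq = 0.62395 N/mm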